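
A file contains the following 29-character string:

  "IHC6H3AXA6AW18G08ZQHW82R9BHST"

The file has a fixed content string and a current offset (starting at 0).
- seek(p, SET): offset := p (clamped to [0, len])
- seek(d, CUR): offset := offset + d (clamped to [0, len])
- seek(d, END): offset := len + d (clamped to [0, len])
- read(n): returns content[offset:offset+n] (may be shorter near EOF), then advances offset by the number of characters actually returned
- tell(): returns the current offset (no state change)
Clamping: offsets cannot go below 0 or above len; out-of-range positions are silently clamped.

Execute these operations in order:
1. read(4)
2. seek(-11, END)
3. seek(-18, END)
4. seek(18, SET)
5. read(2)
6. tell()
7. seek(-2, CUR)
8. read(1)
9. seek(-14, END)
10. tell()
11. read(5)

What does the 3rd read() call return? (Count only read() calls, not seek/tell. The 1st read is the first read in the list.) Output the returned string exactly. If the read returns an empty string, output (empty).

Answer: Q

Derivation:
After 1 (read(4)): returned 'IHC6', offset=4
After 2 (seek(-11, END)): offset=18
After 3 (seek(-18, END)): offset=11
After 4 (seek(18, SET)): offset=18
After 5 (read(2)): returned 'QH', offset=20
After 6 (tell()): offset=20
After 7 (seek(-2, CUR)): offset=18
After 8 (read(1)): returned 'Q', offset=19
After 9 (seek(-14, END)): offset=15
After 10 (tell()): offset=15
After 11 (read(5)): returned '08ZQH', offset=20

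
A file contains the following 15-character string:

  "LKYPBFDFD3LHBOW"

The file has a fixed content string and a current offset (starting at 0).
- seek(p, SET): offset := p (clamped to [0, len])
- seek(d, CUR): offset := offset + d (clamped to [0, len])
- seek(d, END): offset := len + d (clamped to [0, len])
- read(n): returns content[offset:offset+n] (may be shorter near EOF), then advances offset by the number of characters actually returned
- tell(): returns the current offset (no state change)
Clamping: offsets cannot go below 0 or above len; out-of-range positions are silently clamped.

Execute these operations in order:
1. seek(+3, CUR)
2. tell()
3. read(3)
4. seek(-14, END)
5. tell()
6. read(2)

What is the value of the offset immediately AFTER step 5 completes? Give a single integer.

Answer: 1

Derivation:
After 1 (seek(+3, CUR)): offset=3
After 2 (tell()): offset=3
After 3 (read(3)): returned 'PBF', offset=6
After 4 (seek(-14, END)): offset=1
After 5 (tell()): offset=1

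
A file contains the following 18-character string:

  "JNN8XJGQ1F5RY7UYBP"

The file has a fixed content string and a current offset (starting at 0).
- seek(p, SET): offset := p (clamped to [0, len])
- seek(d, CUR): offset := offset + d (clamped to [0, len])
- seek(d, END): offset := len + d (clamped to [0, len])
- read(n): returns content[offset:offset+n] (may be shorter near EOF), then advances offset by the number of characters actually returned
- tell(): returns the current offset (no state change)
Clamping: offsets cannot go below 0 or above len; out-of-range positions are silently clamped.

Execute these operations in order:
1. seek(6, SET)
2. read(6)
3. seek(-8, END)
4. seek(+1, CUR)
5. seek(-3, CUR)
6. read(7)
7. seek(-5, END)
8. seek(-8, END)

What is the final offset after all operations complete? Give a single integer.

Answer: 10

Derivation:
After 1 (seek(6, SET)): offset=6
After 2 (read(6)): returned 'GQ1F5R', offset=12
After 3 (seek(-8, END)): offset=10
After 4 (seek(+1, CUR)): offset=11
After 5 (seek(-3, CUR)): offset=8
After 6 (read(7)): returned '1F5RY7U', offset=15
After 7 (seek(-5, END)): offset=13
After 8 (seek(-8, END)): offset=10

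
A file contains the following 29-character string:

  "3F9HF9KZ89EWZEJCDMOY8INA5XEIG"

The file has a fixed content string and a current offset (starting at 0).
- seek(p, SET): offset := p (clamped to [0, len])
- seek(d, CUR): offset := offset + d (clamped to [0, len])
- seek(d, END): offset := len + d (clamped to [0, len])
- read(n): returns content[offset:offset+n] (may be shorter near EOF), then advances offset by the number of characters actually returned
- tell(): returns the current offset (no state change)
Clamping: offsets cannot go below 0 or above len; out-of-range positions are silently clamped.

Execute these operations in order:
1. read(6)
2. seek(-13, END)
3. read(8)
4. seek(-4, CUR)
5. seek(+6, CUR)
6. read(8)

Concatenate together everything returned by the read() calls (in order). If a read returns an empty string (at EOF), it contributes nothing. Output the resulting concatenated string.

After 1 (read(6)): returned '3F9HF9', offset=6
After 2 (seek(-13, END)): offset=16
After 3 (read(8)): returned 'DMOY8INA', offset=24
After 4 (seek(-4, CUR)): offset=20
After 5 (seek(+6, CUR)): offset=26
After 6 (read(8)): returned 'EIG', offset=29

Answer: 3F9HF9DMOY8INAEIG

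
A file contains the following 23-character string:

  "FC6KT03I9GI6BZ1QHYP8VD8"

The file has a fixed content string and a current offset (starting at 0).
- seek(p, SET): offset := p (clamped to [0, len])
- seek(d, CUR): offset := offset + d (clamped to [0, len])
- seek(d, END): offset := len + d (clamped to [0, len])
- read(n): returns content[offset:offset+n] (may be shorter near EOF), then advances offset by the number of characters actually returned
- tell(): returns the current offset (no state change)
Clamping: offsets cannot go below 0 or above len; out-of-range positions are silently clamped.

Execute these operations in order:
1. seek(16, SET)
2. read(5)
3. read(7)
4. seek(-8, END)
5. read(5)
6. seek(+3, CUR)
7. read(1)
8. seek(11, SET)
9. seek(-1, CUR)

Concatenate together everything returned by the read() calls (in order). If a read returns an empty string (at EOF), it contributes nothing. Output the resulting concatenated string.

Answer: HYP8VD8QHYP8

Derivation:
After 1 (seek(16, SET)): offset=16
After 2 (read(5)): returned 'HYP8V', offset=21
After 3 (read(7)): returned 'D8', offset=23
After 4 (seek(-8, END)): offset=15
After 5 (read(5)): returned 'QHYP8', offset=20
After 6 (seek(+3, CUR)): offset=23
After 7 (read(1)): returned '', offset=23
After 8 (seek(11, SET)): offset=11
After 9 (seek(-1, CUR)): offset=10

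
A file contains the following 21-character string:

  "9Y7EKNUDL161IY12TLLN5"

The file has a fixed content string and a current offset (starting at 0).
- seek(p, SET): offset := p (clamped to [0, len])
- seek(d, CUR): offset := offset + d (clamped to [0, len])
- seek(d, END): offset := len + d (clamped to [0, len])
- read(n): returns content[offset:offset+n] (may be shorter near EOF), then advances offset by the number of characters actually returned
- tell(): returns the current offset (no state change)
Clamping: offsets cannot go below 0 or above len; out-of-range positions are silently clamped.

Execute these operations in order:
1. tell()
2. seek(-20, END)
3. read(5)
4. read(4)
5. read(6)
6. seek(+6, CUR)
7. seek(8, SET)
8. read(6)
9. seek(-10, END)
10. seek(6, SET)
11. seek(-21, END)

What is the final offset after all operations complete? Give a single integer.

After 1 (tell()): offset=0
After 2 (seek(-20, END)): offset=1
After 3 (read(5)): returned 'Y7EKN', offset=6
After 4 (read(4)): returned 'UDL1', offset=10
After 5 (read(6)): returned '61IY12', offset=16
After 6 (seek(+6, CUR)): offset=21
After 7 (seek(8, SET)): offset=8
After 8 (read(6)): returned 'L161IY', offset=14
After 9 (seek(-10, END)): offset=11
After 10 (seek(6, SET)): offset=6
After 11 (seek(-21, END)): offset=0

Answer: 0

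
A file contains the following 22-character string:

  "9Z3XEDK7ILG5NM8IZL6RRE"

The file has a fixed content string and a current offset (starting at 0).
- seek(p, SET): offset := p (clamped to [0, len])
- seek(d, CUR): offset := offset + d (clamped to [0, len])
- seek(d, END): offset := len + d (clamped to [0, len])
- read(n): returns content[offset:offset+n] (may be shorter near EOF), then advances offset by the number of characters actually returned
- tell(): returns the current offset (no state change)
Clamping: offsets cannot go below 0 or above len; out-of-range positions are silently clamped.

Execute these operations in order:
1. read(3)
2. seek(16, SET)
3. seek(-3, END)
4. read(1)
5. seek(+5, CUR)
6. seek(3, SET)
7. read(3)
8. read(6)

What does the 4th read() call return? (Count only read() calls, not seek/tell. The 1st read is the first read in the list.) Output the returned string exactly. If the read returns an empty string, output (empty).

After 1 (read(3)): returned '9Z3', offset=3
After 2 (seek(16, SET)): offset=16
After 3 (seek(-3, END)): offset=19
After 4 (read(1)): returned 'R', offset=20
After 5 (seek(+5, CUR)): offset=22
After 6 (seek(3, SET)): offset=3
After 7 (read(3)): returned 'XED', offset=6
After 8 (read(6)): returned 'K7ILG5', offset=12

Answer: K7ILG5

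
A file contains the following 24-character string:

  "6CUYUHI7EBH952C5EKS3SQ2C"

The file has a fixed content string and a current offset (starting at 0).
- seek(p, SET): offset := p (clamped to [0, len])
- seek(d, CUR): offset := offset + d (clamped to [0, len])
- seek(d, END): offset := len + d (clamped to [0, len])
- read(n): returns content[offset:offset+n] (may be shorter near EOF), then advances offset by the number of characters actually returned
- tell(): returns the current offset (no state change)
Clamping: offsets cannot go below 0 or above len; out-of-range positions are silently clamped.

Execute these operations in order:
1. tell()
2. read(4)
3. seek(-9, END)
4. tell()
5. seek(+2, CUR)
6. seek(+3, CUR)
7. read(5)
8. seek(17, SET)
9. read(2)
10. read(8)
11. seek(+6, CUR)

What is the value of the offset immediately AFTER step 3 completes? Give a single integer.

Answer: 15

Derivation:
After 1 (tell()): offset=0
After 2 (read(4)): returned '6CUY', offset=4
After 3 (seek(-9, END)): offset=15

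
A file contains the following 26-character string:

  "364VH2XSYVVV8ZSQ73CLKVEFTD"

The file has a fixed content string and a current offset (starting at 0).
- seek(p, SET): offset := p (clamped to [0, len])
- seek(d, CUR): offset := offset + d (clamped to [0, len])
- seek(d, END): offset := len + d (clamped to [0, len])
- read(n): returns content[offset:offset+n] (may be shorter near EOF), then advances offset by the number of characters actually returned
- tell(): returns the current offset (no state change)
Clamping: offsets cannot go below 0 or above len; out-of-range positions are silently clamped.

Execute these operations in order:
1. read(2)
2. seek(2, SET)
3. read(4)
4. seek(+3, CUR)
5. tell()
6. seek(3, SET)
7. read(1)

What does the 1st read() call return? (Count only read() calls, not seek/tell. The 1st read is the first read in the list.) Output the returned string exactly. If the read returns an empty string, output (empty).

Answer: 36

Derivation:
After 1 (read(2)): returned '36', offset=2
After 2 (seek(2, SET)): offset=2
After 3 (read(4)): returned '4VH2', offset=6
After 4 (seek(+3, CUR)): offset=9
After 5 (tell()): offset=9
After 6 (seek(3, SET)): offset=3
After 7 (read(1)): returned 'V', offset=4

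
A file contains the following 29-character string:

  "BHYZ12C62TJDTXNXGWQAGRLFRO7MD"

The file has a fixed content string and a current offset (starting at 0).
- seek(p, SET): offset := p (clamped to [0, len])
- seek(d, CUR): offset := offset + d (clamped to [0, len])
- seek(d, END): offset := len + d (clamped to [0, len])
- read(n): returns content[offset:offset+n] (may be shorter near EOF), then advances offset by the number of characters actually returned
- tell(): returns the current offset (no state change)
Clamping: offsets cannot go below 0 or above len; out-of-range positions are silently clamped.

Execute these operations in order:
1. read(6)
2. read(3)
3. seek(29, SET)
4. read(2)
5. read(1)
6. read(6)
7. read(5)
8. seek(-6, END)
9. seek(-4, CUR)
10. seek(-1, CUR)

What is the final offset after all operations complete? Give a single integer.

After 1 (read(6)): returned 'BHYZ12', offset=6
After 2 (read(3)): returned 'C62', offset=9
After 3 (seek(29, SET)): offset=29
After 4 (read(2)): returned '', offset=29
After 5 (read(1)): returned '', offset=29
After 6 (read(6)): returned '', offset=29
After 7 (read(5)): returned '', offset=29
After 8 (seek(-6, END)): offset=23
After 9 (seek(-4, CUR)): offset=19
After 10 (seek(-1, CUR)): offset=18

Answer: 18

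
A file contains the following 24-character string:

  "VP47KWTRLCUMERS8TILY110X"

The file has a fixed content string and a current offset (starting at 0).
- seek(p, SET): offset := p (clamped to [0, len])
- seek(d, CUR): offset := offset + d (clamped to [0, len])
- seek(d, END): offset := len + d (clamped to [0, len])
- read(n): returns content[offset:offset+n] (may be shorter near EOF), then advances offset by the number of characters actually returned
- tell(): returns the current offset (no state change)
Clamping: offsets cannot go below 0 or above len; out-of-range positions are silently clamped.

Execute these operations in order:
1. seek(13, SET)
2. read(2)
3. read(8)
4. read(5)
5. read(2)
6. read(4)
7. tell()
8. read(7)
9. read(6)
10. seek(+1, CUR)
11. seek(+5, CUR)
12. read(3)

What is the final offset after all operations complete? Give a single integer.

Answer: 24

Derivation:
After 1 (seek(13, SET)): offset=13
After 2 (read(2)): returned 'RS', offset=15
After 3 (read(8)): returned '8TILY110', offset=23
After 4 (read(5)): returned 'X', offset=24
After 5 (read(2)): returned '', offset=24
After 6 (read(4)): returned '', offset=24
After 7 (tell()): offset=24
After 8 (read(7)): returned '', offset=24
After 9 (read(6)): returned '', offset=24
After 10 (seek(+1, CUR)): offset=24
After 11 (seek(+5, CUR)): offset=24
After 12 (read(3)): returned '', offset=24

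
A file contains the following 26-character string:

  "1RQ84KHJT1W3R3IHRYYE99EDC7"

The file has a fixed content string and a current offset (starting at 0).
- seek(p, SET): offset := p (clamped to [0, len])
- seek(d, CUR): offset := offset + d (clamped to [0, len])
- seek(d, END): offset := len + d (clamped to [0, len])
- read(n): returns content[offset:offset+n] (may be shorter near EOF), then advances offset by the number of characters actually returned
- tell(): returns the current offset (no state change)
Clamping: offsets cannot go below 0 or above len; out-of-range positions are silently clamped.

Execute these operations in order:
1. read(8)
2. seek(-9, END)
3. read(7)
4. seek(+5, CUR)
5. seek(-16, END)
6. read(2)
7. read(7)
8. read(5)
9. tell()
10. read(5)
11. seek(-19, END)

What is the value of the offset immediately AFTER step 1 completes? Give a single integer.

After 1 (read(8)): returned '1RQ84KHJ', offset=8

Answer: 8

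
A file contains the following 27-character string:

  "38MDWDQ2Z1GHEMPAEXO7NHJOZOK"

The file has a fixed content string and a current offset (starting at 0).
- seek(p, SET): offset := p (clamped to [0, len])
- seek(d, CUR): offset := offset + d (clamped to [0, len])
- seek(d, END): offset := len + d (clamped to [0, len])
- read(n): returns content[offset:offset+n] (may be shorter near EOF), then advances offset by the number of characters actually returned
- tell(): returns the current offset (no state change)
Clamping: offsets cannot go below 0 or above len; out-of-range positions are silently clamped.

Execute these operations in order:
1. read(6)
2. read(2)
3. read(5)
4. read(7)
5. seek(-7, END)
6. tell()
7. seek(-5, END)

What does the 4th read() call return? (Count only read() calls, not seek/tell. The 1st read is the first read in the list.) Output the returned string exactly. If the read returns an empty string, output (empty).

Answer: MPAEXO7

Derivation:
After 1 (read(6)): returned '38MDWD', offset=6
After 2 (read(2)): returned 'Q2', offset=8
After 3 (read(5)): returned 'Z1GHE', offset=13
After 4 (read(7)): returned 'MPAEXO7', offset=20
After 5 (seek(-7, END)): offset=20
After 6 (tell()): offset=20
After 7 (seek(-5, END)): offset=22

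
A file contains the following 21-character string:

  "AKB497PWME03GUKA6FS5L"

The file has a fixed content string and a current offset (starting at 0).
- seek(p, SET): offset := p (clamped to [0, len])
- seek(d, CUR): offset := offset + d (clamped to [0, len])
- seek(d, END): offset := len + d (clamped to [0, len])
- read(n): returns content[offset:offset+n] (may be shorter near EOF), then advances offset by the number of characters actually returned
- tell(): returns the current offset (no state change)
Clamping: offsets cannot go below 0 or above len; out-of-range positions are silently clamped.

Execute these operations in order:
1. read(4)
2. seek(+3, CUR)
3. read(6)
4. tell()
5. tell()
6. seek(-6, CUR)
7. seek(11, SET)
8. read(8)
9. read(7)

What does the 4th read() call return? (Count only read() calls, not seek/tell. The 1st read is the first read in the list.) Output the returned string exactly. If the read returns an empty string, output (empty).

After 1 (read(4)): returned 'AKB4', offset=4
After 2 (seek(+3, CUR)): offset=7
After 3 (read(6)): returned 'WME03G', offset=13
After 4 (tell()): offset=13
After 5 (tell()): offset=13
After 6 (seek(-6, CUR)): offset=7
After 7 (seek(11, SET)): offset=11
After 8 (read(8)): returned '3GUKA6FS', offset=19
After 9 (read(7)): returned '5L', offset=21

Answer: 5L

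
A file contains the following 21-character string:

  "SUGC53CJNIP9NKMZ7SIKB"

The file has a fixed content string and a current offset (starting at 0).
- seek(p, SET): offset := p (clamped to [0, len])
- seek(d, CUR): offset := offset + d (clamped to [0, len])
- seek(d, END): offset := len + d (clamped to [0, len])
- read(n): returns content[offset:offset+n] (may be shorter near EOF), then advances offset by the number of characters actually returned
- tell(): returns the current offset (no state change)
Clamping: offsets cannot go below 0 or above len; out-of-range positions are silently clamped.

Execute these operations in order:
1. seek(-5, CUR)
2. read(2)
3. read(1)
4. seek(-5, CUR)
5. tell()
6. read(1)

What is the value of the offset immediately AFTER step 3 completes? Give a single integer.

Answer: 3

Derivation:
After 1 (seek(-5, CUR)): offset=0
After 2 (read(2)): returned 'SU', offset=2
After 3 (read(1)): returned 'G', offset=3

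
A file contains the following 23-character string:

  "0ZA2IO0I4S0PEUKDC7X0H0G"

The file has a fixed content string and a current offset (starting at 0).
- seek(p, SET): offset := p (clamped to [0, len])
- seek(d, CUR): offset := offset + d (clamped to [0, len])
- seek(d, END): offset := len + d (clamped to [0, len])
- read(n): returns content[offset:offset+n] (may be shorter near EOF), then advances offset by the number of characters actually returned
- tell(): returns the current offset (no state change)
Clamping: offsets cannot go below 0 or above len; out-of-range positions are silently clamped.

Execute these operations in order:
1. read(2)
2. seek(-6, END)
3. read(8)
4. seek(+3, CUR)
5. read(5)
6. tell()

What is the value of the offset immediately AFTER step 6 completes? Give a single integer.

After 1 (read(2)): returned '0Z', offset=2
After 2 (seek(-6, END)): offset=17
After 3 (read(8)): returned '7X0H0G', offset=23
After 4 (seek(+3, CUR)): offset=23
After 5 (read(5)): returned '', offset=23
After 6 (tell()): offset=23

Answer: 23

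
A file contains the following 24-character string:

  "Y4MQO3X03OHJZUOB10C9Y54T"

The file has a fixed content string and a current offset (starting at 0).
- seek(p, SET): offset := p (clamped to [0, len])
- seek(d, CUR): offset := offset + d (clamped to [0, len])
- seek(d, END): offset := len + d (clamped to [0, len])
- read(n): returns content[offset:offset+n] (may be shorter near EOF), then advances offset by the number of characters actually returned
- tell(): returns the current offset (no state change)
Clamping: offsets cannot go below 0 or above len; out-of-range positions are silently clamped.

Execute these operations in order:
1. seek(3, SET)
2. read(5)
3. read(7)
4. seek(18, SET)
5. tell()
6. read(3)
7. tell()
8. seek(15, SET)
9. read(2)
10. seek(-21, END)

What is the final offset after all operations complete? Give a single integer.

Answer: 3

Derivation:
After 1 (seek(3, SET)): offset=3
After 2 (read(5)): returned 'QO3X0', offset=8
After 3 (read(7)): returned '3OHJZUO', offset=15
After 4 (seek(18, SET)): offset=18
After 5 (tell()): offset=18
After 6 (read(3)): returned 'C9Y', offset=21
After 7 (tell()): offset=21
After 8 (seek(15, SET)): offset=15
After 9 (read(2)): returned 'B1', offset=17
After 10 (seek(-21, END)): offset=3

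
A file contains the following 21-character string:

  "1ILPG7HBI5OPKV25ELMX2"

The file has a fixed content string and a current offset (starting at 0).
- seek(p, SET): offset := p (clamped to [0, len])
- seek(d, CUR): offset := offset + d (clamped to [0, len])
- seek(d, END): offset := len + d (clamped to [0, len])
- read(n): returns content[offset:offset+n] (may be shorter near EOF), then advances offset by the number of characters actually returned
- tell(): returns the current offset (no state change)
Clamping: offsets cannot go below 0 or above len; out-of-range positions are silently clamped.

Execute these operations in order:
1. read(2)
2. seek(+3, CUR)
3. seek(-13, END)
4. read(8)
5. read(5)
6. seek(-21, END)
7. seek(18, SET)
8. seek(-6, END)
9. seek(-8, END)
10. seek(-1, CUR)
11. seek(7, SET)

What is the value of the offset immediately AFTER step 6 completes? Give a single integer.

Answer: 0

Derivation:
After 1 (read(2)): returned '1I', offset=2
After 2 (seek(+3, CUR)): offset=5
After 3 (seek(-13, END)): offset=8
After 4 (read(8)): returned 'I5OPKV25', offset=16
After 5 (read(5)): returned 'ELMX2', offset=21
After 6 (seek(-21, END)): offset=0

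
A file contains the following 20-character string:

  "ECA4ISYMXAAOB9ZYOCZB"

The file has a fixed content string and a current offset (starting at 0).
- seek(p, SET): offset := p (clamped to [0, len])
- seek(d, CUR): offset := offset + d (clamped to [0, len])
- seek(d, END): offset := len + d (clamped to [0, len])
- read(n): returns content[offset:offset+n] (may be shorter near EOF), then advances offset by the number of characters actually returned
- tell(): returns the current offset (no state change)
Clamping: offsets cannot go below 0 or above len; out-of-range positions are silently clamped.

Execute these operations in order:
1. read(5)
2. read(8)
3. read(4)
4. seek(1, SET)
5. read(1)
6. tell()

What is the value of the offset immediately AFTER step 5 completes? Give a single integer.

Answer: 2

Derivation:
After 1 (read(5)): returned 'ECA4I', offset=5
After 2 (read(8)): returned 'SYMXAAOB', offset=13
After 3 (read(4)): returned '9ZYO', offset=17
After 4 (seek(1, SET)): offset=1
After 5 (read(1)): returned 'C', offset=2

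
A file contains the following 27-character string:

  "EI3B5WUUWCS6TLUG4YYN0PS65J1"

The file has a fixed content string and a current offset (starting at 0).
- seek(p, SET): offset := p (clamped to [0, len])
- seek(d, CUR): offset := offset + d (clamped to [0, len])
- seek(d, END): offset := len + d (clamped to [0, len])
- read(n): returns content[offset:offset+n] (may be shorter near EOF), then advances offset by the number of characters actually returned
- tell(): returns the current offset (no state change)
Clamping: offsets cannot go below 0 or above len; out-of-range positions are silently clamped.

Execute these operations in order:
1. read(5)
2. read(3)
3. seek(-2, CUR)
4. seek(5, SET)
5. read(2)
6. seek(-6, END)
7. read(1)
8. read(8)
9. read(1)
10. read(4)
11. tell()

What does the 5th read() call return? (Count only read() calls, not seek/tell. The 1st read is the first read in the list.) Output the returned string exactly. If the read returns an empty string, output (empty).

Answer: S65J1

Derivation:
After 1 (read(5)): returned 'EI3B5', offset=5
After 2 (read(3)): returned 'WUU', offset=8
After 3 (seek(-2, CUR)): offset=6
After 4 (seek(5, SET)): offset=5
After 5 (read(2)): returned 'WU', offset=7
After 6 (seek(-6, END)): offset=21
After 7 (read(1)): returned 'P', offset=22
After 8 (read(8)): returned 'S65J1', offset=27
After 9 (read(1)): returned '', offset=27
After 10 (read(4)): returned '', offset=27
After 11 (tell()): offset=27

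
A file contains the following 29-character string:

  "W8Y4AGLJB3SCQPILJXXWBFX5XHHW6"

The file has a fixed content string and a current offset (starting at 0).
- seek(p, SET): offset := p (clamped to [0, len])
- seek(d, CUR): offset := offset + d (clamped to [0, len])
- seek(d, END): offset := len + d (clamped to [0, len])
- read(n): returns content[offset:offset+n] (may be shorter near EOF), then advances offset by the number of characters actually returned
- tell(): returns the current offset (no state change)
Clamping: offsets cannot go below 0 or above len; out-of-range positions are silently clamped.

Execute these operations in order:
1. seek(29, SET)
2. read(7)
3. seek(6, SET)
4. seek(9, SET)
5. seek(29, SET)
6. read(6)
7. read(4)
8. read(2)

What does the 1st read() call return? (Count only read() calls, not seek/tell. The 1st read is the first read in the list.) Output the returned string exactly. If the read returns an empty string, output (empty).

Answer: (empty)

Derivation:
After 1 (seek(29, SET)): offset=29
After 2 (read(7)): returned '', offset=29
After 3 (seek(6, SET)): offset=6
After 4 (seek(9, SET)): offset=9
After 5 (seek(29, SET)): offset=29
After 6 (read(6)): returned '', offset=29
After 7 (read(4)): returned '', offset=29
After 8 (read(2)): returned '', offset=29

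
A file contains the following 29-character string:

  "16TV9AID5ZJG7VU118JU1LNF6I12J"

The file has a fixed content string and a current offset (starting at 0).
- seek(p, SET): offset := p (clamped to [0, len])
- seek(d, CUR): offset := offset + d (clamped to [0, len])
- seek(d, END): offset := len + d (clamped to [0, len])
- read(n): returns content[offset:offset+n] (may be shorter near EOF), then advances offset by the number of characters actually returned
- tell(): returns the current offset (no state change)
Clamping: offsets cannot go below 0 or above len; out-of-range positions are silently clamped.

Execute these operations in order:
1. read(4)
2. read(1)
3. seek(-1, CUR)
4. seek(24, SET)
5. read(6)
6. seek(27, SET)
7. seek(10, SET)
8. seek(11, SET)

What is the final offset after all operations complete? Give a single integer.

After 1 (read(4)): returned '16TV', offset=4
After 2 (read(1)): returned '9', offset=5
After 3 (seek(-1, CUR)): offset=4
After 4 (seek(24, SET)): offset=24
After 5 (read(6)): returned '6I12J', offset=29
After 6 (seek(27, SET)): offset=27
After 7 (seek(10, SET)): offset=10
After 8 (seek(11, SET)): offset=11

Answer: 11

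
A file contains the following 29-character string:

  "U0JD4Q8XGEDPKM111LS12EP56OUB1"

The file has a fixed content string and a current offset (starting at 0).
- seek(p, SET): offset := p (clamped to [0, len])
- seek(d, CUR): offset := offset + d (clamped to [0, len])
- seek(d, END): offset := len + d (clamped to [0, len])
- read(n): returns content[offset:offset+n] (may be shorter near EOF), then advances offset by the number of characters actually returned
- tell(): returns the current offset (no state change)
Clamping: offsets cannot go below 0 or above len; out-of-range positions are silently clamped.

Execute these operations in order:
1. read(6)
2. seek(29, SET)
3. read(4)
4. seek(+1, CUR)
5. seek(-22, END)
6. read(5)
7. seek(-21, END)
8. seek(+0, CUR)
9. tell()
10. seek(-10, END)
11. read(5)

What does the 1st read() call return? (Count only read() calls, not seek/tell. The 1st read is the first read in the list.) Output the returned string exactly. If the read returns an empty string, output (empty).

After 1 (read(6)): returned 'U0JD4Q', offset=6
After 2 (seek(29, SET)): offset=29
After 3 (read(4)): returned '', offset=29
After 4 (seek(+1, CUR)): offset=29
After 5 (seek(-22, END)): offset=7
After 6 (read(5)): returned 'XGEDP', offset=12
After 7 (seek(-21, END)): offset=8
After 8 (seek(+0, CUR)): offset=8
After 9 (tell()): offset=8
After 10 (seek(-10, END)): offset=19
After 11 (read(5)): returned '12EP5', offset=24

Answer: U0JD4Q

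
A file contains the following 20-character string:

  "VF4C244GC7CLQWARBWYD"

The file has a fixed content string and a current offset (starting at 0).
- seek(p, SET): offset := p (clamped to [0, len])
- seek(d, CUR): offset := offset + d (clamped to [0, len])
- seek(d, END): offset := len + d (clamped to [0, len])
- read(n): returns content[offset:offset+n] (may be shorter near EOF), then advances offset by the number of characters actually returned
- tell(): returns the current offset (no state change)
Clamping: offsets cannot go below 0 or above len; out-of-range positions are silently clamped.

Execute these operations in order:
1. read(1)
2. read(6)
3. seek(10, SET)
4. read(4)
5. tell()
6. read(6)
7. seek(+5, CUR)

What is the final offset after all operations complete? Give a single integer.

Answer: 20

Derivation:
After 1 (read(1)): returned 'V', offset=1
After 2 (read(6)): returned 'F4C244', offset=7
After 3 (seek(10, SET)): offset=10
After 4 (read(4)): returned 'CLQW', offset=14
After 5 (tell()): offset=14
After 6 (read(6)): returned 'ARBWYD', offset=20
After 7 (seek(+5, CUR)): offset=20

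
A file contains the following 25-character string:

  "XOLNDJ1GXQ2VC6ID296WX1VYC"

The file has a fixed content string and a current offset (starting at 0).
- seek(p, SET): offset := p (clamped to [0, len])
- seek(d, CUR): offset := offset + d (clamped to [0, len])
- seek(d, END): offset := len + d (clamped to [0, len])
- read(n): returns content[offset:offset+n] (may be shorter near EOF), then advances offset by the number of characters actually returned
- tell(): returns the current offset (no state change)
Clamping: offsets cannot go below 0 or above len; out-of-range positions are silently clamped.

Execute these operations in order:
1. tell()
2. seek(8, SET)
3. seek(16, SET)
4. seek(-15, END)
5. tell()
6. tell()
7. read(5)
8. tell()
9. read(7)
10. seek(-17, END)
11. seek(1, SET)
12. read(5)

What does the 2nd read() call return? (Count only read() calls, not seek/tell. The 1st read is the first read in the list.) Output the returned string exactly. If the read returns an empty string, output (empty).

Answer: D296WX1

Derivation:
After 1 (tell()): offset=0
After 2 (seek(8, SET)): offset=8
After 3 (seek(16, SET)): offset=16
After 4 (seek(-15, END)): offset=10
After 5 (tell()): offset=10
After 6 (tell()): offset=10
After 7 (read(5)): returned '2VC6I', offset=15
After 8 (tell()): offset=15
After 9 (read(7)): returned 'D296WX1', offset=22
After 10 (seek(-17, END)): offset=8
After 11 (seek(1, SET)): offset=1
After 12 (read(5)): returned 'OLNDJ', offset=6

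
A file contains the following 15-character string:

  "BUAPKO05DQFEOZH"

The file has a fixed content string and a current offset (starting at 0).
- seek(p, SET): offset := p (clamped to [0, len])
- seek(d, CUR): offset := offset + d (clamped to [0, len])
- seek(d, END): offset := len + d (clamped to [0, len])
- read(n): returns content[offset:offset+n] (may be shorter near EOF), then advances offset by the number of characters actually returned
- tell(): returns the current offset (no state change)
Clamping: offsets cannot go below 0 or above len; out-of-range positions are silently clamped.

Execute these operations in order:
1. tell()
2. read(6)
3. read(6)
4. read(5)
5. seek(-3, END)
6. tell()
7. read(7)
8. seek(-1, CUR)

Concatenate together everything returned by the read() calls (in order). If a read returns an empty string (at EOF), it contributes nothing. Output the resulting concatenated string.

After 1 (tell()): offset=0
After 2 (read(6)): returned 'BUAPKO', offset=6
After 3 (read(6)): returned '05DQFE', offset=12
After 4 (read(5)): returned 'OZH', offset=15
After 5 (seek(-3, END)): offset=12
After 6 (tell()): offset=12
After 7 (read(7)): returned 'OZH', offset=15
After 8 (seek(-1, CUR)): offset=14

Answer: BUAPKO05DQFEOZHOZH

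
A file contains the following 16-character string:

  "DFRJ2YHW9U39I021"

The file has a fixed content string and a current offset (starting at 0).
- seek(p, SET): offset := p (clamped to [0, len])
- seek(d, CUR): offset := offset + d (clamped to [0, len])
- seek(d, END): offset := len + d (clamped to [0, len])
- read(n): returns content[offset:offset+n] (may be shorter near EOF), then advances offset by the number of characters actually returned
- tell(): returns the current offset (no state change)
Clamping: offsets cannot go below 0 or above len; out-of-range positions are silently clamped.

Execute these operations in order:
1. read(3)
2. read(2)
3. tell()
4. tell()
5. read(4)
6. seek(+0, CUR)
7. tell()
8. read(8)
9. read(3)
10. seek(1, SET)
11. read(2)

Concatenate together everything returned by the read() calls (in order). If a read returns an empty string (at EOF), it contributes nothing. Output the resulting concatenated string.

After 1 (read(3)): returned 'DFR', offset=3
After 2 (read(2)): returned 'J2', offset=5
After 3 (tell()): offset=5
After 4 (tell()): offset=5
After 5 (read(4)): returned 'YHW9', offset=9
After 6 (seek(+0, CUR)): offset=9
After 7 (tell()): offset=9
After 8 (read(8)): returned 'U39I021', offset=16
After 9 (read(3)): returned '', offset=16
After 10 (seek(1, SET)): offset=1
After 11 (read(2)): returned 'FR', offset=3

Answer: DFRJ2YHW9U39I021FR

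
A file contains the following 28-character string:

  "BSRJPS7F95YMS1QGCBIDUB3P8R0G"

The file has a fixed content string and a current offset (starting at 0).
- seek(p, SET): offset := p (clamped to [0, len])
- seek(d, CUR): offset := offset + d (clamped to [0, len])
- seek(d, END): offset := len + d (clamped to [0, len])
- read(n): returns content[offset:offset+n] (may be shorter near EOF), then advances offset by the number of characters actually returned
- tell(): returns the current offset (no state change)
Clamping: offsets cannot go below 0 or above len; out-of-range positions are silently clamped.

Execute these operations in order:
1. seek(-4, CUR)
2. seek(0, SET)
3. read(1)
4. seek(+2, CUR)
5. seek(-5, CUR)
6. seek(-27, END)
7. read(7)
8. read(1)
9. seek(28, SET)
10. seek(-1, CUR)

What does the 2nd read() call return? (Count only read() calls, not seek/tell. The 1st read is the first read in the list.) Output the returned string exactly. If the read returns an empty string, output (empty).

After 1 (seek(-4, CUR)): offset=0
After 2 (seek(0, SET)): offset=0
After 3 (read(1)): returned 'B', offset=1
After 4 (seek(+2, CUR)): offset=3
After 5 (seek(-5, CUR)): offset=0
After 6 (seek(-27, END)): offset=1
After 7 (read(7)): returned 'SRJPS7F', offset=8
After 8 (read(1)): returned '9', offset=9
After 9 (seek(28, SET)): offset=28
After 10 (seek(-1, CUR)): offset=27

Answer: SRJPS7F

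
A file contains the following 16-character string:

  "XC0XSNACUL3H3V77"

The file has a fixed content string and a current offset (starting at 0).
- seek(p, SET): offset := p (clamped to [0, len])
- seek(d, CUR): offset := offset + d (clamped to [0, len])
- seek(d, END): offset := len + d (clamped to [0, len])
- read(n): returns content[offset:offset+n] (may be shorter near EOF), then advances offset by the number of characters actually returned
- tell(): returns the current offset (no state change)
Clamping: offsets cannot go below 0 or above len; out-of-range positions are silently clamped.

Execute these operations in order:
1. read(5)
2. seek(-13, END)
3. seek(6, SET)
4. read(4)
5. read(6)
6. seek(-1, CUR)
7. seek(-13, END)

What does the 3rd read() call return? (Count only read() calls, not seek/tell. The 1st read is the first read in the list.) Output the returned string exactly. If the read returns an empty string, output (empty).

Answer: 3H3V77

Derivation:
After 1 (read(5)): returned 'XC0XS', offset=5
After 2 (seek(-13, END)): offset=3
After 3 (seek(6, SET)): offset=6
After 4 (read(4)): returned 'ACUL', offset=10
After 5 (read(6)): returned '3H3V77', offset=16
After 6 (seek(-1, CUR)): offset=15
After 7 (seek(-13, END)): offset=3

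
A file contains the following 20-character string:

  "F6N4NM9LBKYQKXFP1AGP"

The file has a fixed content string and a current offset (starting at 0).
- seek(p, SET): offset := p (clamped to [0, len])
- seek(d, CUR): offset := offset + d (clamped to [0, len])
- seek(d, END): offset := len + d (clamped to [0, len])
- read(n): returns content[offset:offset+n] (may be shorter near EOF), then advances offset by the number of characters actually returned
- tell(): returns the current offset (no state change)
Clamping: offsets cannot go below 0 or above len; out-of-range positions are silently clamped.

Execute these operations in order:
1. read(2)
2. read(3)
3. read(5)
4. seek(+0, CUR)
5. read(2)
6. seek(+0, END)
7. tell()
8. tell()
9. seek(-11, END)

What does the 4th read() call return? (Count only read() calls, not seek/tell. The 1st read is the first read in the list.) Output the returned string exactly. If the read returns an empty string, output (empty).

Answer: YQ

Derivation:
After 1 (read(2)): returned 'F6', offset=2
After 2 (read(3)): returned 'N4N', offset=5
After 3 (read(5)): returned 'M9LBK', offset=10
After 4 (seek(+0, CUR)): offset=10
After 5 (read(2)): returned 'YQ', offset=12
After 6 (seek(+0, END)): offset=20
After 7 (tell()): offset=20
After 8 (tell()): offset=20
After 9 (seek(-11, END)): offset=9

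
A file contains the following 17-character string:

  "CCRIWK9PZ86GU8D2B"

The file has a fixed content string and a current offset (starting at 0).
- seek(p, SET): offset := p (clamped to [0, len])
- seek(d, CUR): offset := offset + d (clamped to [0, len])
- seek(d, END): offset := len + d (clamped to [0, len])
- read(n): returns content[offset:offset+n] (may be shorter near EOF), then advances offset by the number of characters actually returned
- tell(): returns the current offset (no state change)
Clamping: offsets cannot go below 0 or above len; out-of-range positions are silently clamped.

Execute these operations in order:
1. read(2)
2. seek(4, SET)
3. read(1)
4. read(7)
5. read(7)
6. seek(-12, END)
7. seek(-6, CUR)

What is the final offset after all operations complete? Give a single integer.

After 1 (read(2)): returned 'CC', offset=2
After 2 (seek(4, SET)): offset=4
After 3 (read(1)): returned 'W', offset=5
After 4 (read(7)): returned 'K9PZ86G', offset=12
After 5 (read(7)): returned 'U8D2B', offset=17
After 6 (seek(-12, END)): offset=5
After 7 (seek(-6, CUR)): offset=0

Answer: 0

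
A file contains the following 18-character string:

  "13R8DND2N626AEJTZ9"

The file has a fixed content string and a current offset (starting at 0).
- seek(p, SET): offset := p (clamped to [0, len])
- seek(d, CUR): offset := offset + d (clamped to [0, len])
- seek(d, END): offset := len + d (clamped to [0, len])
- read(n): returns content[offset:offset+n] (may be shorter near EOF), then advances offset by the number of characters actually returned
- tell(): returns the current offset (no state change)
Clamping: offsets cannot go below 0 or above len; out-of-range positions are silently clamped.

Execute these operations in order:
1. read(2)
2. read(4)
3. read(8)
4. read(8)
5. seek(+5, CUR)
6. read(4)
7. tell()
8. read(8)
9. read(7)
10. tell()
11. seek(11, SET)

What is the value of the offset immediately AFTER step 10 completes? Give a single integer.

After 1 (read(2)): returned '13', offset=2
After 2 (read(4)): returned 'R8DN', offset=6
After 3 (read(8)): returned 'D2N626AE', offset=14
After 4 (read(8)): returned 'JTZ9', offset=18
After 5 (seek(+5, CUR)): offset=18
After 6 (read(4)): returned '', offset=18
After 7 (tell()): offset=18
After 8 (read(8)): returned '', offset=18
After 9 (read(7)): returned '', offset=18
After 10 (tell()): offset=18

Answer: 18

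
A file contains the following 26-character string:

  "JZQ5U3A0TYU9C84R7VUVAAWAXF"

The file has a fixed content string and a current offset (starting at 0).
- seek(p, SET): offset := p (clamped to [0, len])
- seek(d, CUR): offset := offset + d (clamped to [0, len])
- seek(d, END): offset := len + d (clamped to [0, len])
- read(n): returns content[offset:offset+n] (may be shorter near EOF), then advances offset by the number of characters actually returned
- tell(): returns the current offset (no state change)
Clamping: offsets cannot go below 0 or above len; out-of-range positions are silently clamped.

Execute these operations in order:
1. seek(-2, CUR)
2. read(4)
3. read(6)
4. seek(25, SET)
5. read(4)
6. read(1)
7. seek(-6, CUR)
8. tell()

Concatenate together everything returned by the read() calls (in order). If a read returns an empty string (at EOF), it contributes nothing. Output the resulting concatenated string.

After 1 (seek(-2, CUR)): offset=0
After 2 (read(4)): returned 'JZQ5', offset=4
After 3 (read(6)): returned 'U3A0TY', offset=10
After 4 (seek(25, SET)): offset=25
After 5 (read(4)): returned 'F', offset=26
After 6 (read(1)): returned '', offset=26
After 7 (seek(-6, CUR)): offset=20
After 8 (tell()): offset=20

Answer: JZQ5U3A0TYF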